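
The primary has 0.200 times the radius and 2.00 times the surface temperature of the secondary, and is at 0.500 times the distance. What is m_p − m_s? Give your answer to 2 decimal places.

-1.02

L_p/L_s = (0.200)²(2.00)⁴ = 0.6400.
F_p/F_s = (L_p/L_s)/(d_p/d_s)² = 0.6400/0.2500 = 2.560.
m_p − m_s = −2.5 log₁₀(2.560) = -1.02.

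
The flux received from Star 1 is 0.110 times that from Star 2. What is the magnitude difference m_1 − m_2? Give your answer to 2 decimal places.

2.40

m_1 − m_2 = −2.5 log₁₀(F_1/F_2) = −2.5 log₁₀(0.110) = −2.5 × (-0.959) = 2.397.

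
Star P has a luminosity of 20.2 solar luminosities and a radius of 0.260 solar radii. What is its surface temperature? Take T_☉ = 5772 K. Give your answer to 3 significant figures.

T/T_☉ = (L/L_☉)^(1/4) / (R/R_☉)^(1/2)
T = 5772 × (20.2)^(1/4) / √(0.260) = 5772 × 2.120 / 0.5099 = 2.400×10^4 K.

2.40×10^4 K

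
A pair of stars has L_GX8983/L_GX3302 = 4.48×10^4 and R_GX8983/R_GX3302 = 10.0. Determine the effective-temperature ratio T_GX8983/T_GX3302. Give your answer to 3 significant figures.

L ∝ R²T⁴ gives T ∝ (L/R²)^(1/4), so
T_GX8983/T_GX3302 = (4.48×10^4 / 10.0²)^(1/4) = (448.0)^(1/4) = 4.601.

4.60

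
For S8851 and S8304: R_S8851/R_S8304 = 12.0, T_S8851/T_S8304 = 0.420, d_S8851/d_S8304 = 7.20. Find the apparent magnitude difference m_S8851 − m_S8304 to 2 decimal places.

L_S8851/L_S8304 = (12.0)²(0.420)⁴ = 4.481.
F_S8851/F_S8304 = (L_S8851/L_S8304)/(d_S8851/d_S8304)² = 4.481/51.84 = 0.08644.
m_S8851 − m_S8304 = −2.5 log₁₀(0.08644) = 2.66.

2.66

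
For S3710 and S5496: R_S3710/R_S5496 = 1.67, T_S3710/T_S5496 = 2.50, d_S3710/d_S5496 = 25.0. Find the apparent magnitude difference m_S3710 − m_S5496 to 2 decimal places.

1.90

L_S3710/L_S5496 = (1.67)²(2.50)⁴ = 108.9.
F_S3710/F_S5496 = (L_S3710/L_S5496)/(d_S3710/d_S5496)² = 108.9/625.0 = 0.1743.
m_S3710 − m_S5496 = −2.5 log₁₀(0.1743) = 1.90.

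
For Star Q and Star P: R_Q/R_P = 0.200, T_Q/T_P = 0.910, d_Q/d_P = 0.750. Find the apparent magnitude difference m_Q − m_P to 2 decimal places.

L_Q/L_P = (0.200)²(0.910)⁴ = 0.02743.
F_Q/F_P = (L_Q/L_P)/(d_Q/d_P)² = 0.02743/0.5625 = 0.04876.
m_Q − m_P = −2.5 log₁₀(0.04876) = 3.28.

3.28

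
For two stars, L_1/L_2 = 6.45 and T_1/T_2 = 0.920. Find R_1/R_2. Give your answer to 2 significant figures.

3.0

L ∝ R²T⁴ gives R ∝ √L / T², so
R_1/R_2 = √(6.45) / (0.920)² = 2.540 / 0.8464 = 3.001.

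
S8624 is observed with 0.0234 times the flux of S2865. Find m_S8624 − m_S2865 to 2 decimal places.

m_S8624 − m_S2865 = −2.5 log₁₀(F_S8624/F_S2865) = −2.5 log₁₀(0.0234) = −2.5 × (-1.631) = 4.077.

4.08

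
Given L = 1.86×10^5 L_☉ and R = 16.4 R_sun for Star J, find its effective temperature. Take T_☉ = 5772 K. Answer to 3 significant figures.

2.96×10^4 K

T/T_☉ = (L/L_☉)^(1/4) / (R/R_☉)^(1/2)
T = 5772 × (1.86×10^5)^(1/4) / √(16.4) = 5772 × 20.77 / 4.050 = 2.960×10^4 K.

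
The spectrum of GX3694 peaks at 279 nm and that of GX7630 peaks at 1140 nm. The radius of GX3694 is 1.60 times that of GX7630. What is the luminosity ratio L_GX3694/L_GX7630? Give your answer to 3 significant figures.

714

Wien's law gives T ∝ 1/λ_max, so T_GX3694/T_GX7630 = λ_GX7630/λ_GX3694 = 1140/279 = 4.086.
Then L ∝ R²T⁴ gives L_GX3694/L_GX7630 = (1.60)² × (4.086)⁴ = 2.560 × 278.7 = 713.6.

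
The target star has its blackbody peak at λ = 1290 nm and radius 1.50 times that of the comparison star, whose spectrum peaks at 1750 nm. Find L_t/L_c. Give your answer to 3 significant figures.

Wien's law gives T ∝ 1/λ_max, so T_t/T_c = λ_c/λ_t = 1750/1290 = 1.357.
Then L ∝ R²T⁴ gives L_t/L_c = (1.50)² × (1.357)⁴ = 2.250 × 3.387 = 7.620.

7.62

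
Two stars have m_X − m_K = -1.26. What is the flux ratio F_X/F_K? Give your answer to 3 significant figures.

F_X/F_K = 10^(−(m_X − m_K)/2.5) = 10^(1.26/2.5) = 10^0.504 = 3.192.

3.19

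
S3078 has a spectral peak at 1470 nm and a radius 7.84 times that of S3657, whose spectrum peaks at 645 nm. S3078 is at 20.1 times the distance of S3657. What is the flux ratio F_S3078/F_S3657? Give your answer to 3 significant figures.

Wien's law: T_S3078/T_S3657 = λ_S3657/λ_S3078 = 645/1470 = 0.4388.
L_S3078/L_S3657 = (R_S3078/R_S3657)²(T_S3078/T_S3657)⁴ = (7.84)²(0.4388)⁴ = 2.278.
F_S3078/F_S3657 = (L_S3078/L_S3657)/(d_S3078/d_S3657)² = 2.278/(20.1)² = 0.005639.

0.00564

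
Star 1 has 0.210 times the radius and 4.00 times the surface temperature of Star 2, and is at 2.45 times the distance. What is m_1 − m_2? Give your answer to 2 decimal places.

L_1/L_2 = (0.210)²(4.00)⁴ = 11.29.
F_1/F_2 = (L_1/L_2)/(d_1/d_2)² = 11.29/6.003 = 1.881.
m_1 − m_2 = −2.5 log₁₀(1.881) = -0.69.

-0.69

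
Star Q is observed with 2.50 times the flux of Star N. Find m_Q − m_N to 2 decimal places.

-0.99

m_Q − m_N = −2.5 log₁₀(F_Q/F_N) = −2.5 log₁₀(2.50) = −2.5 × (0.398) = -0.995.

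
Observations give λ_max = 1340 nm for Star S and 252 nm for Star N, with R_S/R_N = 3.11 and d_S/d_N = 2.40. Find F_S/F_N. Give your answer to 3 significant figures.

0.00210

Wien's law: T_S/T_N = λ_N/λ_S = 252/1340 = 0.1881.
L_S/L_N = (R_S/R_N)²(T_S/T_N)⁴ = (3.11)²(0.1881)⁴ = 0.01210.
F_S/F_N = (L_S/L_N)/(d_S/d_N)² = 0.01210/(2.40)² = 0.002100.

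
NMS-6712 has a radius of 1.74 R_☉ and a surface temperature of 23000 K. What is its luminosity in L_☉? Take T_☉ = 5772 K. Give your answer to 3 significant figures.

763 L_☉

L/L_☉ = (R/R_☉)² (T/T_☉)⁴ = (1.74)² × (23000/5772)⁴
       = 3.028 × (3.985)⁴ = 3.028 × 252.1 = 763.3.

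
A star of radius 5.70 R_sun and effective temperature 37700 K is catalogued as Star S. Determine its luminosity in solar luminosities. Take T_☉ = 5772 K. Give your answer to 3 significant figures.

L/L_☉ = (R/R_☉)² (T/T_☉)⁴ = (5.70)² × (37700/5772)⁴
       = 32.49 × (6.532)⁴ = 32.49 × 1820 = 5.913×10^4.

5.91×10^4 solar luminosities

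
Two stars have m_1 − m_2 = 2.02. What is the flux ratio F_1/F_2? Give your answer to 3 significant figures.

0.156

F_1/F_2 = 10^(−(m_1 − m_2)/2.5) = 10^(-2.02/2.5) = 10^-0.808 = 0.1556.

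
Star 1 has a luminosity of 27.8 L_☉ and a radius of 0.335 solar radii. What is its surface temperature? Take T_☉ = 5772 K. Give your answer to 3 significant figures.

T/T_☉ = (L/L_☉)^(1/4) / (R/R_☉)^(1/2)
T = 5772 × (27.8)^(1/4) / √(0.335) = 5772 × 2.296 / 0.5788 = 2.290×10^4 K.

2.29×10^4 K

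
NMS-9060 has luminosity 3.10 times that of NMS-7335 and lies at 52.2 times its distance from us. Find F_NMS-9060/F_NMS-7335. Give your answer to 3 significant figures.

F = L/(4πd²), so F_NMS-9060/F_NMS-7335 = (L_NMS-9060/L_NMS-7335) / (d_NMS-9060/d_NMS-7335)²
= 3.10 / (52.2)² = 3.10 / 2725 = 0.001138.

0.00114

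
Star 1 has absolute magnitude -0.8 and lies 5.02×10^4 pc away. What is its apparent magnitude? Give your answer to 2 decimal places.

17.70

m = M + 5 log₁₀(d/10 pc) = -0.8 + 5 log₁₀(5.02×10^4/10)
  = -0.8 + 5 × 3.701 = -0.8 + 18.50 = 17.70.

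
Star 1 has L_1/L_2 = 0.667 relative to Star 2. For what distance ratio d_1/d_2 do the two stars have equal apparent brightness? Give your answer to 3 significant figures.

Equal flux requires L_1/d_1² = L_2/d_2², so d_1/d_2 = √(L_1/L_2)
= √(0.667) = 0.8167.

0.817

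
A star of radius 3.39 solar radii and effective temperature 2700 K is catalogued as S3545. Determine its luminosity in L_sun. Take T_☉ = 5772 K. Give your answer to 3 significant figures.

0.550 L_sun

L/L_☉ = (R/R_☉)² (T/T_☉)⁴ = (3.39)² × (2700/5772)⁴
       = 11.49 × (0.4678)⁴ = 11.49 × 0.04788 = 0.5502.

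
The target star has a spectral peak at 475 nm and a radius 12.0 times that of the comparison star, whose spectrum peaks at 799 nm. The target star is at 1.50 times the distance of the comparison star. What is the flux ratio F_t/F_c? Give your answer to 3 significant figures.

512

Wien's law: T_t/T_c = λ_c/λ_t = 799/475 = 1.682.
L_t/L_c = (R_t/R_c)²(T_t/T_c)⁴ = (12.0)²(1.682)⁴ = 1153.
F_t/F_c = (L_t/L_c)/(d_t/d_c)² = 1153/(1.50)² = 512.4.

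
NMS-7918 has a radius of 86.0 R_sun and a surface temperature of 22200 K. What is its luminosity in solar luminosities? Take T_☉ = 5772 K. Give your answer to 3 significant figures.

L/L_☉ = (R/R_☉)² (T/T_☉)⁴ = (86.0)² × (22200/5772)⁴
       = 7396 × (3.846)⁴ = 7396 × 218.8 = 1.618×10^6.

1.62×10^6 solar luminosities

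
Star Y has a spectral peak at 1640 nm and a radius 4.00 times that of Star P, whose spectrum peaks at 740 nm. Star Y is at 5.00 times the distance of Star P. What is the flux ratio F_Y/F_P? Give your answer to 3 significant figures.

0.0265

Wien's law: T_Y/T_P = λ_P/λ_Y = 740/1640 = 0.4512.
L_Y/L_P = (R_Y/R_P)²(T_Y/T_P)⁴ = (4.00)²(0.4512)⁴ = 0.6632.
F_Y/F_P = (L_Y/L_P)/(d_Y/d_P)² = 0.6632/(5.00)² = 0.02653.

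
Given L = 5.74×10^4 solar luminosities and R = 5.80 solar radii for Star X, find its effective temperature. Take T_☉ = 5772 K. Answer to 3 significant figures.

T/T_☉ = (L/L_☉)^(1/4) / (R/R_☉)^(1/2)
T = 5772 × (5.74×10^4)^(1/4) / √(5.80) = 5772 × 15.48 / 2.408 = 3.710×10^4 K.

3.71×10^4 K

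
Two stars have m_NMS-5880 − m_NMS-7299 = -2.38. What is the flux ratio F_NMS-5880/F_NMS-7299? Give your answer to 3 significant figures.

F_NMS-5880/F_NMS-7299 = 10^(−(m_NMS-5880 − m_NMS-7299)/2.5) = 10^(2.38/2.5) = 10^0.952 = 8.954.

8.95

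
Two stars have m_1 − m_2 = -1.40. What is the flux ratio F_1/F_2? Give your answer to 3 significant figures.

F_1/F_2 = 10^(−(m_1 − m_2)/2.5) = 10^(1.40/2.5) = 10^0.560 = 3.631.

3.63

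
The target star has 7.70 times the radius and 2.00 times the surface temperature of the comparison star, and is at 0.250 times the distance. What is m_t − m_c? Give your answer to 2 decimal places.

L_t/L_c = (7.70)²(2.00)⁴ = 948.6.
F_t/F_c = (L_t/L_c)/(d_t/d_c)² = 948.6/0.06250 = 1.518×10^4.
m_t − m_c = −2.5 log₁₀(1.518×10^4) = -10.45.

-10.45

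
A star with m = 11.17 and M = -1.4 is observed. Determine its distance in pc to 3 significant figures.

m − M = 5 log₁₀(d/10 pc)
11.17 − (-1.4) = 12.57 = 5 log₁₀(d/10)
d = 10 × 10^(12.57/5) = 10 × 10^2.514 = 3266 pc.

3.27×10^3 pc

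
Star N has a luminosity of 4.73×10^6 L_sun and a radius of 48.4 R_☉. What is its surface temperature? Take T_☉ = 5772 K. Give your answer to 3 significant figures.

T/T_☉ = (L/L_☉)^(1/4) / (R/R_☉)^(1/2)
T = 5772 × (4.73×10^6)^(1/4) / √(48.4) = 5772 × 46.64 / 6.957 = 3.869×10^4 K.

3.87×10^4 K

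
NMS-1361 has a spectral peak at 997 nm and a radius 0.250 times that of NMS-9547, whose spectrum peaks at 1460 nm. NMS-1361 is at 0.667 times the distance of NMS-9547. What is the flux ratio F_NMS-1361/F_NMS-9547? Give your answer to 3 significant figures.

Wien's law: T_NMS-1361/T_NMS-9547 = λ_NMS-9547/λ_NMS-1361 = 1460/997 = 1.464.
L_NMS-1361/L_NMS-9547 = (R_NMS-1361/R_NMS-9547)²(T_NMS-1361/T_NMS-9547)⁴ = (0.250)²(1.464)⁴ = 0.2874.
F_NMS-1361/F_NMS-9547 = (L_NMS-1361/L_NMS-9547)/(d_NMS-1361/d_NMS-9547)² = 0.2874/(0.667)² = 0.6460.

0.646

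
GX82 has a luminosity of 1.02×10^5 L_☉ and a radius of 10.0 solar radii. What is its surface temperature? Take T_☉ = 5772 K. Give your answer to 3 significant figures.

T/T_☉ = (L/L_☉)^(1/4) / (R/R_☉)^(1/2)
T = 5772 × (1.02×10^5)^(1/4) / √(10.0) = 5772 × 17.87 / 3.162 = 3.262×10^4 K.

3.26×10^4 K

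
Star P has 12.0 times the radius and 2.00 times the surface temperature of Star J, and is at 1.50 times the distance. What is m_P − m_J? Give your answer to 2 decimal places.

L_P/L_J = (12.0)²(2.00)⁴ = 2304.
F_P/F_J = (L_P/L_J)/(d_P/d_J)² = 2304/2.250 = 1024.
m_P − m_J = −2.5 log₁₀(1024) = -7.53.

-7.53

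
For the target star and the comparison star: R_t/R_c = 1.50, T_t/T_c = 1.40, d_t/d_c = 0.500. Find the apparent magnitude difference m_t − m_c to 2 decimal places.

-3.85

L_t/L_c = (1.50)²(1.40)⁴ = 8.644.
F_t/F_c = (L_t/L_c)/(d_t/d_c)² = 8.644/0.2500 = 34.57.
m_t − m_c = −2.5 log₁₀(34.57) = -3.85.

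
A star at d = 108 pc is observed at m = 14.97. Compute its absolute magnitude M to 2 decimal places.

9.80

M = m − 5 log₁₀(d/10 pc) = 14.97 − 5 log₁₀(108/10)
  = 14.97 − 5 × 1.033 = 14.97 − 5.17 = 9.80.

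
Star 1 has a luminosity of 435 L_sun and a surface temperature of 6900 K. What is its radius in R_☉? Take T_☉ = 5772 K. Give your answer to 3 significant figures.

14.6 R_☉

R/R_☉ = √(L/L_☉) / (T/T_☉)² = √(435) / (1.195)²
       = 20.86 / 1.429 = 14.59.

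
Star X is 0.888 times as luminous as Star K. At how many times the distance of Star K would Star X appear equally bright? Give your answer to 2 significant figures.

0.94

Equal flux requires L_X/d_X² = L_K/d_K², so d_X/d_K = √(L_X/L_K)
= √(0.888) = 0.9423.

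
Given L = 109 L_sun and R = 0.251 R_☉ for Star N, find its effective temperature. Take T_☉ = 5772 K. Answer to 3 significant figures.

3.72×10^4 K

T/T_☉ = (L/L_☉)^(1/4) / (R/R_☉)^(1/2)
T = 5772 × (109)^(1/4) / √(0.251) = 5772 × 3.231 / 0.5010 = 3.723×10^4 K.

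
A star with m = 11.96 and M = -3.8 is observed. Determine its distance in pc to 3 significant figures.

1.42×10^4 pc

m − M = 5 log₁₀(d/10 pc)
11.96 − (-3.8) = 15.76 = 5 log₁₀(d/10)
d = 10 × 10^(15.76/5) = 10 × 10^3.152 = 1.419×10^4 pc.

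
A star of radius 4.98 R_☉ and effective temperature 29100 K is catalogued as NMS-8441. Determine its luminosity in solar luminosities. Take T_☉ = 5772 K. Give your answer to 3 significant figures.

1.60×10^4 solar luminosities

L/L_☉ = (R/R_☉)² (T/T_☉)⁴ = (4.98)² × (29100/5772)⁴
       = 24.80 × (5.042)⁴ = 24.80 × 646.1 = 1.602×10^4.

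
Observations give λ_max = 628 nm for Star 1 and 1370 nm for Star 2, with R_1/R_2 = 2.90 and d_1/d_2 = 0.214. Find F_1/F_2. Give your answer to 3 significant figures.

Wien's law: T_1/T_2 = λ_2/λ_1 = 1370/628 = 2.182.
L_1/L_2 = (R_1/R_2)²(T_1/T_2)⁴ = (2.90)²(2.182)⁴ = 190.5.
F_1/F_2 = (L_1/L_2)/(d_1/d_2)² = 190.5/(0.214)² = 4159.

4.16×10^3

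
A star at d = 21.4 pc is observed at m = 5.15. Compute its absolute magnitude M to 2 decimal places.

M = m − 5 log₁₀(d/10 pc) = 5.15 − 5 log₁₀(21.4/10)
  = 5.15 − 5 × 0.330 = 5.15 − 1.65 = 3.50.

3.50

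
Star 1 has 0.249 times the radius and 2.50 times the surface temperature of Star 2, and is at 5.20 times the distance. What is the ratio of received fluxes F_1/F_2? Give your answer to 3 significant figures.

0.0896

L_1/L_2 = (R_1/R_2)²(T_1/T_2)⁴ = (0.249)² × (2.50)⁴ = 2.422.
F_1/F_2 = (L_1/L_2)/(d_1/d_2)² = 2.422 / (5.20)² = 0.08957.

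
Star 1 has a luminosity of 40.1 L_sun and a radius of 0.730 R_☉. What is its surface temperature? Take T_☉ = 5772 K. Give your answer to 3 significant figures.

1.70×10^4 K

T/T_☉ = (L/L_☉)^(1/4) / (R/R_☉)^(1/2)
T = 5772 × (40.1)^(1/4) / √(0.730) = 5772 × 2.516 / 0.8544 = 1.700×10^4 K.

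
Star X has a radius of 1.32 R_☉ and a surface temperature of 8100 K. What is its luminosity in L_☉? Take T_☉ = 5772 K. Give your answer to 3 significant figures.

L/L_☉ = (R/R_☉)² (T/T_☉)⁴ = (1.32)² × (8100/5772)⁴
       = 1.742 × (1.403)⁴ = 1.742 × 3.878 = 6.757.

6.76 L_☉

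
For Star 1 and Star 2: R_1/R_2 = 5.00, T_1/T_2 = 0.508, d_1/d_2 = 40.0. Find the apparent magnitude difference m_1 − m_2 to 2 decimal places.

7.46

L_1/L_2 = (5.00)²(0.508)⁴ = 1.665.
F_1/F_2 = (L_1/L_2)/(d_1/d_2)² = 1.665/1600 = 0.001041.
m_1 − m_2 = −2.5 log₁₀(0.001041) = 7.46.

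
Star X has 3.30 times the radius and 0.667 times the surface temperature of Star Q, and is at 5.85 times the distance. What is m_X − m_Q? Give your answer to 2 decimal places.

3.00

L_X/L_Q = (3.30)²(0.667)⁴ = 2.155.
F_X/F_Q = (L_X/L_Q)/(d_X/d_Q)² = 2.155/34.22 = 0.06298.
m_X − m_Q = −2.5 log₁₀(0.06298) = 3.00.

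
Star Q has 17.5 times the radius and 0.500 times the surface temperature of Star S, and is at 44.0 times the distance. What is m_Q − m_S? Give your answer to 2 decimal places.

5.01

L_Q/L_S = (17.5)²(0.500)⁴ = 19.14.
F_Q/F_S = (L_Q/L_S)/(d_Q/d_S)² = 19.14/1936 = 0.009887.
m_Q − m_S = −2.5 log₁₀(0.009887) = 5.01.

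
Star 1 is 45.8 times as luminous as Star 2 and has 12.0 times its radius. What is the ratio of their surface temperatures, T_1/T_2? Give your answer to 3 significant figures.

0.751

L ∝ R²T⁴ gives T ∝ (L/R²)^(1/4), so
T_1/T_2 = (45.8 / 12.0²)^(1/4) = (0.3181)^(1/4) = 0.7510.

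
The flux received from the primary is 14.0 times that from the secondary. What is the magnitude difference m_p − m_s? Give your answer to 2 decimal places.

m_p − m_s = −2.5 log₁₀(F_p/F_s) = −2.5 log₁₀(14.0) = −2.5 × (1.146) = -2.865.

-2.87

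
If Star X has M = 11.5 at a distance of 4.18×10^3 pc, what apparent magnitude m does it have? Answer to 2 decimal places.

24.61

m = M + 5 log₁₀(d/10 pc) = 11.5 + 5 log₁₀(4.18×10^3/10)
  = 11.5 + 5 × 2.621 = 11.5 + 13.11 = 24.61.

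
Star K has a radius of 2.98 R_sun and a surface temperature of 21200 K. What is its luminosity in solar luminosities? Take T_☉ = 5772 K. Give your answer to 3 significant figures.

L/L_☉ = (R/R_☉)² (T/T_☉)⁴ = (2.98)² × (21200/5772)⁴
       = 8.880 × (3.673)⁴ = 8.880 × 182.0 = 1616.

1.62×10^3 solar luminosities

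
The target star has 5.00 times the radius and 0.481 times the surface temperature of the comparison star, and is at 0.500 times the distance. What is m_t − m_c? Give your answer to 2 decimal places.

-1.82

L_t/L_c = (5.00)²(0.481)⁴ = 1.338.
F_t/F_c = (L_t/L_c)/(d_t/d_c)² = 1.338/0.2500 = 5.353.
m_t − m_c = −2.5 log₁₀(5.353) = -1.82.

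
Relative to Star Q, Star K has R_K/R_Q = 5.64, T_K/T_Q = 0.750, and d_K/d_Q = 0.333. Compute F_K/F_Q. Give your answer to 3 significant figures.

L_K/L_Q = (R_K/R_Q)²(T_K/T_Q)⁴ = (5.64)² × (0.750)⁴ = 10.06.
F_K/F_Q = (L_K/L_Q)/(d_K/d_Q)² = 10.06 / (0.333)² = 90.76.

90.8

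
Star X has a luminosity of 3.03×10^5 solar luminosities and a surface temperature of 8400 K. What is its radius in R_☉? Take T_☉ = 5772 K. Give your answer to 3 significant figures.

R/R_☉ = √(L/L_☉) / (T/T_☉)² = √(3.03×10^5) / (1.455)²
       = 550.5 / 2.118 = 259.9.

260 R_☉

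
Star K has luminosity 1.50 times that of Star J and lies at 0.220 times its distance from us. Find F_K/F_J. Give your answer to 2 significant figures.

F = L/(4πd²), so F_K/F_J = (L_K/L_J) / (d_K/d_J)²
= 1.50 / (0.220)² = 1.50 / 0.04840 = 30.99.

31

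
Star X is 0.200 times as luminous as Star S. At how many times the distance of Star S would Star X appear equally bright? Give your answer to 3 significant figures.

Equal flux requires L_X/d_X² = L_S/d_S², so d_X/d_S = √(L_X/L_S)
= √(0.200) = 0.4472.

0.447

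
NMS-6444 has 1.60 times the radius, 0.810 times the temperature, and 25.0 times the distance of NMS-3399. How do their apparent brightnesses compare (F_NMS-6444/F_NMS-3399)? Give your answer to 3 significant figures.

L_NMS-6444/L_NMS-3399 = (R_NMS-6444/R_NMS-3399)²(T_NMS-6444/T_NMS-3399)⁴ = (1.60)² × (0.810)⁴ = 1.102.
F_NMS-6444/F_NMS-3399 = (L_NMS-6444/L_NMS-3399)/(d_NMS-6444/d_NMS-3399)² = 1.102 / (25.0)² = 0.001763.

0.00176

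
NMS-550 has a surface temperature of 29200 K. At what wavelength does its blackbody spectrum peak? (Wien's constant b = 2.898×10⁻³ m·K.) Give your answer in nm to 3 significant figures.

99.2 nm

λ_max = b/T = 2.898×10⁻³ / 29200 = 9.92×10^-8 m = 99.25 nm.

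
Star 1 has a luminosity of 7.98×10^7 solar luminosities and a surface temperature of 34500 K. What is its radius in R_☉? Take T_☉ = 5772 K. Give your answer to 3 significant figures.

250 R_☉

R/R_☉ = √(L/L_☉) / (T/T_☉)² = √(7.98×10^7) / (5.977)²
       = 8933 / 35.73 = 250.0.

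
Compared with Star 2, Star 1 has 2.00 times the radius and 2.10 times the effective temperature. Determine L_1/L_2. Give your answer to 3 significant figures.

77.8

From the Stefan–Boltzmann law, L ∝ R²T⁴, so
L_1/L_2 = (R_1/R_2)² (T_1/T_2)⁴ = (2.00)² × (2.10)⁴ = 4.000 × 19.45 = 77.79.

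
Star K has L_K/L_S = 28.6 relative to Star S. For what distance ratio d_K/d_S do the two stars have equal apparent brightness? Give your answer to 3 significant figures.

Equal flux requires L_K/d_K² = L_S/d_S², so d_K/d_S = √(L_K/L_S)
= √(28.6) = 5.348.

5.35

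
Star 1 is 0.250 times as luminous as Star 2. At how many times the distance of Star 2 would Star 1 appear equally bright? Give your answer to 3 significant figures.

0.500

Equal flux requires L_1/d_1² = L_2/d_2², so d_1/d_2 = √(L_1/L_2)
= √(0.250) = 0.5000.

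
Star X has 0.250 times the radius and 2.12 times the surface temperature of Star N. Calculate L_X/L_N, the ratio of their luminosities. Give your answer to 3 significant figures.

From the Stefan–Boltzmann law, L ∝ R²T⁴, so
L_X/L_N = (R_X/R_N)² (T_X/T_N)⁴ = (0.250)² × (2.12)⁴ = 0.06250 × 20.20 = 1.262.

1.26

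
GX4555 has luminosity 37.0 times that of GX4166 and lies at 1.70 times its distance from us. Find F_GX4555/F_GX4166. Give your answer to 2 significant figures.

F = L/(4πd²), so F_GX4555/F_GX4166 = (L_GX4555/L_GX4166) / (d_GX4555/d_GX4166)²
= 37.0 / (1.70)² = 37.0 / 2.890 = 12.80.

13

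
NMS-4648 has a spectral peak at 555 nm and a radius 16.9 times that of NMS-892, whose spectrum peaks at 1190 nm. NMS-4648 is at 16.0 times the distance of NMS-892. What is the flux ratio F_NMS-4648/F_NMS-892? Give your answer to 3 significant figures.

23.6

Wien's law: T_NMS-4648/T_NMS-892 = λ_NMS-892/λ_NMS-4648 = 1190/555 = 2.144.
L_NMS-4648/L_NMS-892 = (R_NMS-4648/R_NMS-892)²(T_NMS-4648/T_NMS-892)⁴ = (16.9)²(2.144)⁴ = 6037.
F_NMS-4648/F_NMS-892 = (L_NMS-4648/L_NMS-892)/(d_NMS-4648/d_NMS-892)² = 6037/(16.0)² = 23.58.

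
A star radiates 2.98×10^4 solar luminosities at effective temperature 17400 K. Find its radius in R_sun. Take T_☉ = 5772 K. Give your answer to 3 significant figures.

19.0 R_sun

R/R_☉ = √(L/L_☉) / (T/T_☉)² = √(2.98×10^4) / (3.015)²
       = 172.6 / 9.088 = 19.00.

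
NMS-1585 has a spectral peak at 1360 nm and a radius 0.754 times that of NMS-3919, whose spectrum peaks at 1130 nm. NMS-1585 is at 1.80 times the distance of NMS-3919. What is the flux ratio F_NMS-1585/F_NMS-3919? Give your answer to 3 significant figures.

0.0836

Wien's law: T_NMS-1585/T_NMS-3919 = λ_NMS-3919/λ_NMS-1585 = 1130/1360 = 0.8309.
L_NMS-1585/L_NMS-3919 = (R_NMS-1585/R_NMS-3919)²(T_NMS-1585/T_NMS-3919)⁴ = (0.754)²(0.8309)⁴ = 0.2710.
F_NMS-1585/F_NMS-3919 = (L_NMS-1585/L_NMS-3919)/(d_NMS-1585/d_NMS-3919)² = 0.2710/(1.80)² = 0.08363.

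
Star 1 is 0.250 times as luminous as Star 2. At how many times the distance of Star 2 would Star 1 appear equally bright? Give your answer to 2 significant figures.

0.50

Equal flux requires L_1/d_1² = L_2/d_2², so d_1/d_2 = √(L_1/L_2)
= √(0.250) = 0.5000.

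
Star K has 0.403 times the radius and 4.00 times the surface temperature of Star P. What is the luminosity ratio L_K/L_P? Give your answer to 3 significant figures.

From the Stefan–Boltzmann law, L ∝ R²T⁴, so
L_K/L_P = (R_K/R_P)² (T_K/T_P)⁴ = (0.403)² × (4.00)⁴ = 0.1624 × 256.0 = 41.58.

41.6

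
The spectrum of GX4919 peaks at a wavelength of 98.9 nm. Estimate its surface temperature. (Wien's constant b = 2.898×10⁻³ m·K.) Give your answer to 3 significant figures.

2.93×10^4 K

T = b/λ_max = 2.898×10⁻³ / (98.9×10⁻⁹) = 2.930×10^4 K.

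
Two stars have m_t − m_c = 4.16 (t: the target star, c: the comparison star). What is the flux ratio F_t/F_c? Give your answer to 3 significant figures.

F_t/F_c = 10^(−(m_t − m_c)/2.5) = 10^(-4.16/2.5) = 10^-1.664 = 0.02168.

0.0217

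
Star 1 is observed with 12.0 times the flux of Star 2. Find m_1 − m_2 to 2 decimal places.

-2.70

m_1 − m_2 = −2.5 log₁₀(F_1/F_2) = −2.5 log₁₀(12.0) = −2.5 × (1.079) = -2.698.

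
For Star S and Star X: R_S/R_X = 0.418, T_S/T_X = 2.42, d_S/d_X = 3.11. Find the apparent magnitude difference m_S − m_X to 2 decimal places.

0.52

L_S/L_X = (0.418)²(2.42)⁴ = 5.993.
F_S/F_X = (L_S/L_X)/(d_S/d_X)² = 5.993/9.672 = 0.6196.
m_S − m_X = −2.5 log₁₀(0.6196) = 0.52.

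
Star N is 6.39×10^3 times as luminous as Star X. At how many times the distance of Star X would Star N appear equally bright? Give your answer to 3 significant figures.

Equal flux requires L_N/d_N² = L_X/d_X², so d_N/d_X = √(L_N/L_X)
= √(6.39×10^3) = 79.94.

79.9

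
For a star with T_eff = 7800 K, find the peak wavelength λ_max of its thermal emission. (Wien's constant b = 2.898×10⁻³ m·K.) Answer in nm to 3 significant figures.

372 nm

λ_max = b/T = 2.898×10⁻³ / 7800 = 3.72×10^-7 m = 371.5 nm.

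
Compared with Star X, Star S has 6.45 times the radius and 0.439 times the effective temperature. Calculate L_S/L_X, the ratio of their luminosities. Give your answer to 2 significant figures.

From the Stefan–Boltzmann law, L ∝ R²T⁴, so
L_S/L_X = (R_S/R_X)² (T_S/T_X)⁴ = (6.45)² × (0.439)⁴ = 41.60 × 0.03714 = 1.545.

1.5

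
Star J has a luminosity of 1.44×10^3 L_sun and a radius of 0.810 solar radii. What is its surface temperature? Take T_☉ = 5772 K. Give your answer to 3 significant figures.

T/T_☉ = (L/L_☉)^(1/4) / (R/R_☉)^(1/2)
T = 5772 × (1.44×10^3)^(1/4) / √(0.810) = 5772 × 6.160 / 0.9000 = 3.951×10^4 K.

3.95×10^4 K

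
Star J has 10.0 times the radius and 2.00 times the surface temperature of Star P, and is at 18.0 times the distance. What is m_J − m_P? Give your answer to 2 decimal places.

-1.73

L_J/L_P = (10.0)²(2.00)⁴ = 1600.
F_J/F_P = (L_J/L_P)/(d_J/d_P)² = 1600/324.0 = 4.938.
m_J − m_P = −2.5 log₁₀(4.938) = -1.73.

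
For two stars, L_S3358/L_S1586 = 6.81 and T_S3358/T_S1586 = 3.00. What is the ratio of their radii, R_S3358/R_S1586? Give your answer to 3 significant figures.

L ∝ R²T⁴ gives R ∝ √L / T², so
R_S3358/R_S1586 = √(6.81) / (3.00)² = 2.610 / 9.000 = 0.2900.

0.290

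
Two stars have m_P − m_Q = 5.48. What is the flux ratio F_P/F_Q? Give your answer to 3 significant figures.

F_P/F_Q = 10^(−(m_P − m_Q)/2.5) = 10^(-5.48/2.5) = 10^-2.192 = 0.006427.

0.00643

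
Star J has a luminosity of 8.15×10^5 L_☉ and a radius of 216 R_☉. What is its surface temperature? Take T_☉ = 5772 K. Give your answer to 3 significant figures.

1.18×10^4 K

T/T_☉ = (L/L_☉)^(1/4) / (R/R_☉)^(1/2)
T = 5772 × (8.15×10^5)^(1/4) / √(216) = 5772 × 30.05 / 14.70 = 1.180×10^4 K.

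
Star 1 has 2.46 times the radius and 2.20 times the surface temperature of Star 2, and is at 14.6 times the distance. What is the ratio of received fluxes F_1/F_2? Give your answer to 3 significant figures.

L_1/L_2 = (R_1/R_2)²(T_1/T_2)⁴ = (2.46)² × (2.20)⁴ = 141.8.
F_1/F_2 = (L_1/L_2)/(d_1/d_2)² = 141.8 / (14.6)² = 0.6651.

0.665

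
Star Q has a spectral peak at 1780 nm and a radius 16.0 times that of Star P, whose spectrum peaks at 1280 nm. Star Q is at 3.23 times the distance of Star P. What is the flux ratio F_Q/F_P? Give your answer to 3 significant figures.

6.56

Wien's law: T_Q/T_P = λ_P/λ_Q = 1280/1780 = 0.7191.
L_Q/L_P = (R_Q/R_P)²(T_Q/T_P)⁴ = (16.0)²(0.7191)⁴ = 68.45.
F_Q/F_P = (L_Q/L_P)/(d_Q/d_P)² = 68.45/(3.23)² = 6.561.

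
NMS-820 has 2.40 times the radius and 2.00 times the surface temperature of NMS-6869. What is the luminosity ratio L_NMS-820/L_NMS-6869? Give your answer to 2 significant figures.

From the Stefan–Boltzmann law, L ∝ R²T⁴, so
L_NMS-820/L_NMS-6869 = (R_NMS-820/R_NMS-6869)² (T_NMS-820/T_NMS-6869)⁴ = (2.40)² × (2.00)⁴ = 5.760 × 16.00 = 92.16.

92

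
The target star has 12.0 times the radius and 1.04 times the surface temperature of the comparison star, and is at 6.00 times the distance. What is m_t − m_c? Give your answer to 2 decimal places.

L_t/L_c = (12.0)²(1.04)⁴ = 168.5.
F_t/F_c = (L_t/L_c)/(d_t/d_c)² = 168.5/36.00 = 4.679.
m_t − m_c = −2.5 log₁₀(4.679) = -1.68.

-1.68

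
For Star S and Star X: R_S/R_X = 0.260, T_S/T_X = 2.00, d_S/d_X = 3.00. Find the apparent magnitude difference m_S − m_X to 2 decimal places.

2.30

L_S/L_X = (0.260)²(2.00)⁴ = 1.082.
F_S/F_X = (L_S/L_X)/(d_S/d_X)² = 1.082/9.000 = 0.1202.
m_S − m_X = −2.5 log₁₀(0.1202) = 2.30.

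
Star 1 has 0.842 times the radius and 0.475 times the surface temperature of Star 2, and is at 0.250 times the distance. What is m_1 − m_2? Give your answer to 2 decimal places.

L_1/L_2 = (0.842)²(0.475)⁴ = 0.03609.
F_1/F_2 = (L_1/L_2)/(d_1/d_2)² = 0.03609/0.06250 = 0.5775.
m_1 − m_2 = −2.5 log₁₀(0.5775) = 0.60.

0.60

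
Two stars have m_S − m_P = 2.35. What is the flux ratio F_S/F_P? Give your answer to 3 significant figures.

F_S/F_P = 10^(−(m_S − m_P)/2.5) = 10^(-2.35/2.5) = 10^-0.940 = 0.1148.

0.115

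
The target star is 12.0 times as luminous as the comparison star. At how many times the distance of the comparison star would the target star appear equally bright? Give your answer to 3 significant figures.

Equal flux requires L_t/d_t² = L_c/d_c², so d_t/d_c = √(L_t/L_c)
= √(12.0) = 3.464.

3.46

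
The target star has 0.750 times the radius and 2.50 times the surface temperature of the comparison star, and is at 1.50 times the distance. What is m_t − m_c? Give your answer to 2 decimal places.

L_t/L_c = (0.750)²(2.50)⁴ = 21.97.
F_t/F_c = (L_t/L_c)/(d_t/d_c)² = 21.97/2.250 = 9.766.
m_t − m_c = −2.5 log₁₀(9.766) = -2.47.

-2.47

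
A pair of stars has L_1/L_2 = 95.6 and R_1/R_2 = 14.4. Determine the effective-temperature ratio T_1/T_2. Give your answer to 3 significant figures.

L ∝ R²T⁴ gives T ∝ (L/R²)^(1/4), so
T_1/T_2 = (95.6 / 14.4²)^(1/4) = (0.4610)^(1/4) = 0.8240.

0.824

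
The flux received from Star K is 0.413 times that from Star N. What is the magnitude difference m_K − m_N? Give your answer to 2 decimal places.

m_K − m_N = −2.5 log₁₀(F_K/F_N) = −2.5 log₁₀(0.413) = −2.5 × (-0.384) = 0.960.

0.96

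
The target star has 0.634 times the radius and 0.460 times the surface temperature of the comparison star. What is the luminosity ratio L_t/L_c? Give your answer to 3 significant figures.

0.0180

From the Stefan–Boltzmann law, L ∝ R²T⁴, so
L_t/L_c = (R_t/R_c)² (T_t/T_c)⁴ = (0.634)² × (0.460)⁴ = 0.4020 × 0.04477 = 0.01800.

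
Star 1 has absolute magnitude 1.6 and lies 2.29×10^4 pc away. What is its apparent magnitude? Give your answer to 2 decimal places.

m = M + 5 log₁₀(d/10 pc) = 1.6 + 5 log₁₀(2.29×10^4/10)
  = 1.6 + 5 × 3.360 = 1.6 + 16.80 = 18.40.

18.40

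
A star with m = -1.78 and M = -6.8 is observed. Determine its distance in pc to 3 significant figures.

m − M = 5 log₁₀(d/10 pc)
-1.78 − (-6.8) = 5.02 = 5 log₁₀(d/10)
d = 10 × 10^(5.02/5) = 10 × 10^1.004 = 100.9 pc.

101 pc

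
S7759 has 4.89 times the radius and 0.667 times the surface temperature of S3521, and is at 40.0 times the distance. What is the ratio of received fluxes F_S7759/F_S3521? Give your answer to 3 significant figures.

0.00296

L_S7759/L_S3521 = (R_S7759/R_S3521)²(T_S7759/T_S3521)⁴ = (4.89)² × (0.667)⁴ = 4.733.
F_S7759/F_S3521 = (L_S7759/L_S3521)/(d_S7759/d_S3521)² = 4.733 / (40.0)² = 0.002958.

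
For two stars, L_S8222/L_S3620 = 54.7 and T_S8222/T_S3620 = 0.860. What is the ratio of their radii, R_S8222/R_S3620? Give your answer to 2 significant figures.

10

L ∝ R²T⁴ gives R ∝ √L / T², so
R_S8222/R_S3620 = √(54.7) / (0.860)² = 7.396 / 0.7396 = 10.00.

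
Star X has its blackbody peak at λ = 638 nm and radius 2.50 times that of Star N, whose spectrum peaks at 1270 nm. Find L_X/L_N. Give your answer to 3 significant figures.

98.1

Wien's law gives T ∝ 1/λ_max, so T_X/T_N = λ_N/λ_X = 1270/638 = 1.991.
Then L ∝ R²T⁴ gives L_X/L_N = (2.50)² × (1.991)⁴ = 6.250 × 15.70 = 98.13.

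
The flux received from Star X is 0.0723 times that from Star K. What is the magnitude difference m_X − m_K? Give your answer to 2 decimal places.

m_X − m_K = −2.5 log₁₀(F_X/F_K) = −2.5 log₁₀(0.0723) = −2.5 × (-1.141) = 2.852.

2.85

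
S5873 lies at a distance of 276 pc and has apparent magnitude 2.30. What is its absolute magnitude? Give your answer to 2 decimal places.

-4.90

M = m − 5 log₁₀(d/10 pc) = 2.30 − 5 log₁₀(276/10)
  = 2.30 − 5 × 1.441 = 2.30 − 7.20 = -4.90.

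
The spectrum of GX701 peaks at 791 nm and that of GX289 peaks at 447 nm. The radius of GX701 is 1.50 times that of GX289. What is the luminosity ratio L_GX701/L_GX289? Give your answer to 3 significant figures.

Wien's law gives T ∝ 1/λ_max, so T_GX701/T_GX289 = λ_GX289/λ_GX701 = 447/791 = 0.5651.
Then L ∝ R²T⁴ gives L_GX701/L_GX289 = (1.50)² × (0.5651)⁴ = 2.250 × 0.1020 = 0.2295.

0.229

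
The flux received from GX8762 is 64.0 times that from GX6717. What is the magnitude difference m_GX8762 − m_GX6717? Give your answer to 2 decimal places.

-4.52

m_GX8762 − m_GX6717 = −2.5 log₁₀(F_GX8762/F_GX6717) = −2.5 log₁₀(64.0) = −2.5 × (1.806) = -4.515.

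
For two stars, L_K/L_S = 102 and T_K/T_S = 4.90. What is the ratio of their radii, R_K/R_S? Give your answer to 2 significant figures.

L ∝ R²T⁴ gives R ∝ √L / T², so
R_K/R_S = √(102) / (4.90)² = 10.10 / 24.01 = 0.4206.

0.42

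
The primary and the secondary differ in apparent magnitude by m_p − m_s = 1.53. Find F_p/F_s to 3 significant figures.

0.244

F_p/F_s = 10^(−(m_p − m_s)/2.5) = 10^(-1.53/2.5) = 10^-0.612 = 0.2443.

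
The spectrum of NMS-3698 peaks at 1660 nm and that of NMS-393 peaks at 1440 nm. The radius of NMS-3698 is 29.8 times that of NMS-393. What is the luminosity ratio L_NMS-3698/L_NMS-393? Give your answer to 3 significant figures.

503

Wien's law gives T ∝ 1/λ_max, so T_NMS-3698/T_NMS-393 = λ_NMS-393/λ_NMS-3698 = 1440/1660 = 0.8675.
Then L ∝ R²T⁴ gives L_NMS-3698/L_NMS-393 = (29.8)² × (0.8675)⁴ = 888.0 × 0.5663 = 502.9.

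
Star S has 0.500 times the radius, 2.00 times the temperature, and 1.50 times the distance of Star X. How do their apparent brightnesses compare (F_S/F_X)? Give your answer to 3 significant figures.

L_S/L_X = (R_S/R_X)²(T_S/T_X)⁴ = (0.500)² × (2.00)⁴ = 4.000.
F_S/F_X = (L_S/L_X)/(d_S/d_X)² = 4.000 / (1.50)² = 1.778.

1.78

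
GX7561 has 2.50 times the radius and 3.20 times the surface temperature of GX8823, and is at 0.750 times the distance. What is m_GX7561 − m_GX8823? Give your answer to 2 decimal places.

L_GX7561/L_GX8823 = (2.50)²(3.20)⁴ = 655.4.
F_GX7561/F_GX8823 = (L_GX7561/L_GX8823)/(d_GX7561/d_GX8823)² = 655.4/0.5625 = 1165.
m_GX7561 − m_GX8823 = −2.5 log₁₀(1165) = -7.67.

-7.67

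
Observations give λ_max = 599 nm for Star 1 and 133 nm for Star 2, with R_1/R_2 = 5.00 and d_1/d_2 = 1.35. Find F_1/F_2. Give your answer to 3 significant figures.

0.0333

Wien's law: T_1/T_2 = λ_2/λ_1 = 133/599 = 0.2220.
L_1/L_2 = (R_1/R_2)²(T_1/T_2)⁴ = (5.00)²(0.2220)⁴ = 0.06076.
F_1/F_2 = (L_1/L_2)/(d_1/d_2)² = 0.06076/(1.35)² = 0.03334.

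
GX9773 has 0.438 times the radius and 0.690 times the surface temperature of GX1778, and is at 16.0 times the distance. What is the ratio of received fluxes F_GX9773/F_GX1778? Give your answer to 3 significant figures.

L_GX9773/L_GX1778 = (R_GX9773/R_GX1778)²(T_GX9773/T_GX1778)⁴ = (0.438)² × (0.690)⁴ = 0.04349.
F_GX9773/F_GX1778 = (L_GX9773/L_GX1778)/(d_GX9773/d_GX1778)² = 0.04349 / (16.0)² = 1.699×10^-4.

1.70×10^-4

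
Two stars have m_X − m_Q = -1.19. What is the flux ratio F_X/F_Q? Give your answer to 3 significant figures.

F_X/F_Q = 10^(−(m_X − m_Q)/2.5) = 10^(1.19/2.5) = 10^0.476 = 2.992.

2.99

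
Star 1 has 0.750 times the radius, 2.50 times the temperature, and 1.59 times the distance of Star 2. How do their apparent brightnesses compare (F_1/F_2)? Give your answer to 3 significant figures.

8.69

L_1/L_2 = (R_1/R_2)²(T_1/T_2)⁴ = (0.750)² × (2.50)⁴ = 21.97.
F_1/F_2 = (L_1/L_2)/(d_1/d_2)² = 21.97 / (1.59)² = 8.691.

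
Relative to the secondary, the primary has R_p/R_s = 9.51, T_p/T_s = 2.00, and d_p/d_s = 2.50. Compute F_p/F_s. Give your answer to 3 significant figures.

232

L_p/L_s = (R_p/R_s)²(T_p/T_s)⁴ = (9.51)² × (2.00)⁴ = 1447.
F_p/F_s = (L_p/L_s)/(d_p/d_s)² = 1447 / (2.50)² = 231.5.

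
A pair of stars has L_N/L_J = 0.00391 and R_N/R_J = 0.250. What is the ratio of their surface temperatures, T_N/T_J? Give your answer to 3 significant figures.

L ∝ R²T⁴ gives T ∝ (L/R²)^(1/4), so
T_N/T_J = (0.00391 / 0.250²)^(1/4) = (0.06256)^(1/4) = 0.5001.

0.500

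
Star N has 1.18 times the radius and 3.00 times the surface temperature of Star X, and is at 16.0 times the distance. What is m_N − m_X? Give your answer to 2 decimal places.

0.89

L_N/L_X = (1.18)²(3.00)⁴ = 112.8.
F_N/F_X = (L_N/L_X)/(d_N/d_X)² = 112.8/256.0 = 0.4406.
m_N − m_X = −2.5 log₁₀(0.4406) = 0.89.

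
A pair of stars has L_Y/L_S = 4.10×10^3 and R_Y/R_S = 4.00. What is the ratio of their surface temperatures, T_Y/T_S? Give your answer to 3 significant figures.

L ∝ R²T⁴ gives T ∝ (L/R²)^(1/4), so
T_Y/T_S = (4.10×10^3 / 4.00²)^(1/4) = (256.2)^(1/4) = 4.001.

4.00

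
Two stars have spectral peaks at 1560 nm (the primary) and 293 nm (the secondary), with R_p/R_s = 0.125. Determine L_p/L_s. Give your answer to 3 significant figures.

Wien's law gives T ∝ 1/λ_max, so T_p/T_s = λ_s/λ_p = 293/1560 = 0.1878.
Then L ∝ R²T⁴ gives L_p/L_s = (0.125)² × (0.1878)⁴ = 0.01562 × 0.001244 = 1.944×10^-5.

1.94×10^-5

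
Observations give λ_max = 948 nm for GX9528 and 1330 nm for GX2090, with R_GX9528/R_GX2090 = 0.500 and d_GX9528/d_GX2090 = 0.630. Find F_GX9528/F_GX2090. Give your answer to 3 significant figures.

Wien's law: T_GX9528/T_GX2090 = λ_GX2090/λ_GX9528 = 1330/948 = 1.403.
L_GX9528/L_GX2090 = (R_GX9528/R_GX2090)²(T_GX9528/T_GX2090)⁴ = (0.500)²(1.403)⁴ = 0.9685.
F_GX9528/F_GX2090 = (L_GX9528/L_GX2090)/(d_GX9528/d_GX2090)² = 0.9685/(0.630)² = 2.440.

2.44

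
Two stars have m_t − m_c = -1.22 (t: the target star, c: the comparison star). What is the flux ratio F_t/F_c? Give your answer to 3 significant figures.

F_t/F_c = 10^(−(m_t − m_c)/2.5) = 10^(1.22/2.5) = 10^0.488 = 3.076.

3.08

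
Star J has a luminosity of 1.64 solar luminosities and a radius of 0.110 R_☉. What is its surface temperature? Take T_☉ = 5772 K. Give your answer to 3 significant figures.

T/T_☉ = (L/L_☉)^(1/4) / (R/R_☉)^(1/2)
T = 5772 × (1.64)^(1/4) / √(0.110) = 5772 × 1.132 / 0.3317 = 1.969×10^4 K.

1.97×10^4 K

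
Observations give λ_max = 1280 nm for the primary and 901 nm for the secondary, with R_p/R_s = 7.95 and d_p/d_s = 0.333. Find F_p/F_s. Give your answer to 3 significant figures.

140

Wien's law: T_p/T_s = λ_s/λ_p = 901/1280 = 0.7039.
L_p/L_s = (R_p/R_s)²(T_p/T_s)⁴ = (7.95)²(0.7039)⁴ = 15.52.
F_p/F_s = (L_p/L_s)/(d_p/d_s)² = 15.52/(0.333)² = 139.9.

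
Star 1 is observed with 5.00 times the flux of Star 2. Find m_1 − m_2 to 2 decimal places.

m_1 − m_2 = −2.5 log₁₀(F_1/F_2) = −2.5 log₁₀(5.00) = −2.5 × (0.699) = -1.747.

-1.75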